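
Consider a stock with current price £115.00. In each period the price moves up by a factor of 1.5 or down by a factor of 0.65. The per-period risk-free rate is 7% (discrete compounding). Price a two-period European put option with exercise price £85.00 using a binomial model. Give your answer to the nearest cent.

£8.14

Risk-neutral probability p = (1 + 0.07 − 0.65)/(1.5 − 0.65) = 0.4200/0.8500 = 0.4941
Terminal stock prices: S_uu = 258.8, S_ud = 112.1, S_dd = 48.59
Terminal payoffs (K − S): max(-173.8, 0) = 0, max(-27.12, 0) = 0, max(36.41, 0) = 36.41
Node u (S = 172.5): V_u = 1/1.07·[0.4941·0.0000 + 0.5059·0.0000] = 0.0000
Node d (S = 74.75): V_d = 1/1.07·[0.4941·0.0000 + 0.5059·36.4125] = 17.2154
Node 0 (S = 115): V_0 = 1/1.07·[0.4941·0.0000 + 0.5059·17.2154] = 8.1392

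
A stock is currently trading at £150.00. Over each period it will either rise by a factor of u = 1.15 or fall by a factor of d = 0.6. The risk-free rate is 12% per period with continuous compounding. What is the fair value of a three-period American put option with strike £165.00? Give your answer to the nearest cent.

Risk-neutral probability p = (e^0.12 − 0.6)/(1.15 − 0.6) = 0.5275/0.5500 = 0.9591
Terminal stock prices: S_uuu = 228.1, S_uud = 119, S_udd = 62.1, S_ddd = 32.4
Terminal payoffs (K − S): max(-63.13, 0) = 0, max(45.98, 0) = 45.98, max(102.9, 0) = 102.9, max(132.6, 0) = 132.6
Node uu (S = 198.4): continuation = e^(−0.12)·[0.9591·0.0000 + 0.0409·45.9750] = 1.6683; exercise value = 0.0000 ≤ continuation, so V_uu = 1.6683
Node ud (S = 103.5): continuation = e^(−0.12)·[0.9591·45.9750 + 0.0409·102.9000] = 42.8419; exercise value = 61.5000 > continuation, so V_ud = 61.5000 (exercise)
Node dd (S = 54): continuation = e^(−0.12)·[0.9591·102.9000 + 0.0409·132.6000] = 92.3419; exercise value = 111.0000 > continuation, so V_dd = 111.0000 (exercise)
Node u (S = 172.5): continuation = e^(−0.12)·[0.9591·1.6683 + 0.0409·61.5000] = 3.6509; exercise value = 0.0000 ≤ continuation, so V_u = 3.6509
Node d (S = 90): continuation = e^(−0.12)·[0.9591·61.5000 + 0.0409·111.0000] = 56.3419; exercise value = 75.0000 > continuation, so V_d = 75.0000 (exercise)
Node 0 (S = 150): continuation = e^(−0.12)·[0.9591·3.6509 + 0.0409·75.0000] = 5.8272; exercise value = 15.0000 > continuation, so V_0 = 15.0000 (exercise)

£15.00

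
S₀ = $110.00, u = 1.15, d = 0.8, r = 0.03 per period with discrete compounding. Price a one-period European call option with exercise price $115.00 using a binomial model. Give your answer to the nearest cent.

Risk-neutral probability p = (1 + 0.03 − 0.8)/(1.15 − 0.8) = 0.2300/0.3500 = 0.6571
Terminal stock prices: S_u = 126.5, S_d = 88
Terminal payoffs (S − K): max(11.5, 0) = 11.5, max(-27, 0) = 0
Node 0 (S = 110): V_0 = 1/1.03·[0.6571·11.5000 + 0.3429·0.0000] = 7.3370

$7.34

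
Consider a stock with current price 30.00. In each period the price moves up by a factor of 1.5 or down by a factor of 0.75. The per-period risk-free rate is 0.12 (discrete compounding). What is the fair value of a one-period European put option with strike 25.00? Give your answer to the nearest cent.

1.13

Risk-neutral probability p = (1 + 0.12 − 0.75)/(1.5 − 0.75) = 0.3700/0.7500 = 0.4933
Terminal stock prices: S_u = 45, S_d = 22.5
Terminal payoffs (K − S): max(-20, 0) = 0, max(2.5, 0) = 2.5
Node 0 (S = 30): V_0 = 1/1.12·[0.4933·0.0000 + 0.5067·2.5000] = 1.1310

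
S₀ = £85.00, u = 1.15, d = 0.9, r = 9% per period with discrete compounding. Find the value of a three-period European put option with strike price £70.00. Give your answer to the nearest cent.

Risk-neutral probability p = (1 + 0.09 − 0.9)/(1.15 − 0.9) = 0.1900/0.2500 = 0.7600
Terminal stock prices: S_uuu = 129.3, S_uud = 101.2, S_udd = 79.18, S_ddd = 61.97
Terminal payoffs (K − S): max(-59.27, 0) = 0, max(-31.17, 0) = 0, max(-9.177, 0) = 0, max(8.035, 0) = 8.035
Node uu (S = 112.4): V_uu = 1/1.09·[0.7600·0.0000 + 0.2400·0.0000] = 0.0000
Node ud (S = 87.97): V_ud = 1/1.09·[0.7600·0.0000 + 0.2400·0.0000] = 0.0000
Node dd (S = 68.85): V_dd = 1/1.09·[0.7600·0.0000 + 0.2400·8.0350] = 1.7692
Node u (S = 97.75): V_u = 1/1.09·[0.7600·0.0000 + 0.2400·0.0000] = 0.0000
Node d (S = 76.5): V_d = 1/1.09·[0.7600·0.0000 + 0.2400·1.7692] = 0.3895
Node 0 (S = 85): V_0 = 1/1.09·[0.7600·0.0000 + 0.2400·0.3895] = 0.0858

£0.09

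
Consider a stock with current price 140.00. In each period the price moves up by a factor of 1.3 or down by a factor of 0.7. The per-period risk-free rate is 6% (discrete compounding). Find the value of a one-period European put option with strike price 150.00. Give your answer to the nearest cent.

Risk-neutral probability p = (1 + 0.06 − 0.7)/(1.3 − 0.7) = 0.3600/0.6000 = 0.6000
Terminal stock prices: S_u = 182, S_d = 98
Terminal payoffs (K − S): max(-32, 0) = 0, max(52, 0) = 52
Node 0 (S = 140): V_0 = 1/1.06·[0.6000·0.0000 + 0.4000·52.0000] = 19.6226

19.62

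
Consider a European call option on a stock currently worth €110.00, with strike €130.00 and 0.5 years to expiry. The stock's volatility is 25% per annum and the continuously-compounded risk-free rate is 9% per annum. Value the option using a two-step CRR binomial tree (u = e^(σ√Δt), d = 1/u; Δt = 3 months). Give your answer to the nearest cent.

€3.37

CRR parameters: u = e^(σ√Δt) = e^(0.25·√0.25) = 1.1331, d = 1/u = 0.8825
Per-period rate: rΔt = 0.09·0.25 = 0.0225, so R = e^0.0225 = 1.0228
Risk-neutral probability p = (e^0.0225 − 0.8825)/(1.1331 − 0.8825) = 0.1403/0.2507 = 0.5596
Terminal stock prices: S_uu = 141.2, S_ud = 110, S_dd = 85.67
Terminal payoffs (S − K): max(11.24, 0) = 11.24, max(-20, 0) = 0, max(-44.33, 0) = 0
Node u (S = 124.6): V_u = e^(−0.0225)·[0.5596·11.2428 + 0.4404·0.0000] = 6.1512
Node d (S = 97.07): V_d = e^(−0.0225)·[0.5596·0.0000 + 0.4404·0.0000] = 0.0000
Node 0 (S = 110): V_0 = e^(−0.0225)·[0.5596·6.1512 + 0.4404·0.0000] = 3.3655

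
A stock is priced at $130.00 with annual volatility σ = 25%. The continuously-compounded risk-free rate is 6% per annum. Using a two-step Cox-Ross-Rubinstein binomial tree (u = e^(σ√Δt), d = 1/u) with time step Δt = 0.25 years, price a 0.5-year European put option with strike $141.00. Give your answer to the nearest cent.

$13.88

CRR parameters: u = e^(σ√Δt) = e^(0.25·√0.25) = 1.1331, d = 1/u = 0.8825
Per-period rate: rΔt = 0.06·0.25 = 0.015, so R = e^0.015 = 1.0151
Risk-neutral probability p = (e^0.015 − 0.8825)/(1.1331 − 0.8825) = 0.1326/0.2507 = 0.5291
Terminal stock prices: S_uu = 166.9, S_ud = 130, S_dd = 101.2
Terminal payoffs (K − S): max(-25.92, 0) = 0, max(11, 0) = 11, max(39.76, 0) = 39.76
Node u (S = 147.3): V_u = e^(−0.015)·[0.5291·0.0000 + 0.4709·11.0000] = 5.1029
Node d (S = 114.7): V_d = e^(−0.015)·[0.5291·11.0000 + 0.4709·39.7559] = 24.1762
Node 0 (S = 130): V_0 = e^(−0.015)·[0.5291·5.1029 + 0.4709·24.1762] = 13.8751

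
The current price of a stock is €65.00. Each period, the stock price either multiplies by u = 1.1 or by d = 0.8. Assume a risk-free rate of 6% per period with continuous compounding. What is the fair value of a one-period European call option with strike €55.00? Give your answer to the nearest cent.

€13.56

Risk-neutral probability p = (e^0.06 − 0.8)/(1.1 − 0.8) = 0.2618/0.3000 = 0.8728
Terminal stock prices: S_u = 71.5, S_d = 52
Terminal payoffs (S − K): max(16.5, 0) = 16.5, max(-3, 0) = 0
Node 0 (S = 65): V_0 = e^(−0.06)·[0.8728·16.5000 + 0.1272·0.0000] = 13.5624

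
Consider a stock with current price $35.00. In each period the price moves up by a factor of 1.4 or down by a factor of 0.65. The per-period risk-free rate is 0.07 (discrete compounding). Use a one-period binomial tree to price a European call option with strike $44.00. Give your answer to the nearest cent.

$2.62

Risk-neutral probability p = (1 + 0.07 − 0.65)/(1.4 − 0.65) = 0.4200/0.7500 = 0.5600
Terminal stock prices: S_u = 49, S_d = 22.75
Terminal payoffs (S − K): max(5, 0) = 5, max(-21.25, 0) = 0
Node 0 (S = 35): V_0 = 1/1.07·[0.5600·5.0000 + 0.4400·0.0000] = 2.6168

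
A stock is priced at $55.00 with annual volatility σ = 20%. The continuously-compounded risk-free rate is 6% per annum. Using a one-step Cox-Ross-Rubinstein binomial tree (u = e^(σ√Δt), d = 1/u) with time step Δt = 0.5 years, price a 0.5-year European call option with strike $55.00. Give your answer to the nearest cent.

$4.64

CRR parameters: u = e^(σ√Δt) = e^(0.2·√0.5) = 1.1519, d = 1/u = 0.8681
Per-period rate: rΔt = 0.06·0.5 = 0.03, so R = e^0.03 = 1.0305
Risk-neutral probability p = (e^0.03 − 0.8681)/(1.1519 − 0.8681) = 0.1623/0.2838 = 0.5720
Terminal stock prices: S_u = 63.36, S_d = 47.75
Terminal payoffs (S − K): max(8.355, 0) = 8.355, max(-7.253, 0) = 0
Node 0 (S = 55): V_0 = e^(−0.03)·[0.5720·8.3550 + 0.4280·0.0000] = 4.6380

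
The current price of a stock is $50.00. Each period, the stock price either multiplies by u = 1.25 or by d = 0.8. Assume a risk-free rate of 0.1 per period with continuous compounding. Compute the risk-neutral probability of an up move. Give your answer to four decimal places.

Risk-neutral probability p = (e^0.1 − 0.8)/(1.25 − 0.8) = 0.3052/0.4500 = 0.6782

p = 0.6782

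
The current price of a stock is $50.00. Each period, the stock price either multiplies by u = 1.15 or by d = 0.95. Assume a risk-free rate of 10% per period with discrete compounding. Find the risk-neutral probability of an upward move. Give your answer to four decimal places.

p = 0.7500

Risk-neutral probability p = (1 + 0.1 − 0.95)/(1.15 − 0.95) = 0.1500/0.2000 = 0.7500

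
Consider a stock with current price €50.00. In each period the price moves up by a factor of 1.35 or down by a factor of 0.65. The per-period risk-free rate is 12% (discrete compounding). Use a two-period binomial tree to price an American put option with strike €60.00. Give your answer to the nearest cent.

€10.90

Risk-neutral probability p = (1 + 0.12 − 0.65)/(1.35 − 0.65) = 0.4700/0.7000 = 0.6714
Terminal stock prices: S_uu = 91.13, S_ud = 43.88, S_dd = 21.13
Terminal payoffs (K − S): max(-31.13, 0) = 0, max(16.12, 0) = 16.12, max(38.88, 0) = 38.88
Node u (S = 67.5): continuation = 1/1.12·[0.6714·0.0000 + 0.3286·16.1250] = 4.7305; exercise value = 0.0000 ≤ continuation, so V_u = 4.7305
Node d (S = 32.5): continuation = 1/1.12·[0.6714·16.1250 + 0.3286·38.8750] = 21.0714; exercise value = 27.5000 > continuation, so V_d = 27.5000 (exercise)
Node 0 (S = 50): continuation = 1/1.12·[0.6714·4.7305 + 0.3286·27.5000] = 10.9035; exercise value = 10.0000 ≤ continuation, so V_0 = 10.9035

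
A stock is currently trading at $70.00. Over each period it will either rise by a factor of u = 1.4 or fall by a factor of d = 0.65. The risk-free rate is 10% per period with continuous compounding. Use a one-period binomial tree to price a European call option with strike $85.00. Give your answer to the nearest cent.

Risk-neutral probability p = (e^0.1 − 0.65)/(1.4 − 0.65) = 0.4552/0.7500 = 0.6069
Terminal stock prices: S_u = 98, S_d = 45.5
Terminal payoffs (S − K): max(13, 0) = 13, max(-39.5, 0) = 0
Node 0 (S = 70): V_0 = e^(−0.1)·[0.6069·13.0000 + 0.3931·0.0000] = 7.1388

$7.14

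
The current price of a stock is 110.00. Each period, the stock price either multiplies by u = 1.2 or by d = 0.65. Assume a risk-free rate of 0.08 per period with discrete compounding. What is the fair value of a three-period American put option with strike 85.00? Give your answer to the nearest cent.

Risk-neutral probability p = (1 + 0.08 − 0.65)/(1.2 − 0.65) = 0.4300/0.5500 = 0.7818
Terminal stock prices: S_uuu = 190.1, S_uud = 103, S_udd = 55.77, S_ddd = 30.21
Terminal payoffs (K − S): max(-105.1, 0) = 0, max(-17.96, 0) = 0, max(29.23, 0) = 29.23, max(54.79, 0) = 54.79
Node uu (S = 158.4): continuation = 1/1.08·[0.7818·0.0000 + 0.2182·0.0000] = 0.0000; exercise value = 0.0000 ≤ continuation, so V_uu = 0.0000
Node ud (S = 85.8): continuation = 1/1.08·[0.7818·0.0000 + 0.2182·29.2300] = 5.9051; exercise value = 0.0000 ≤ continuation, so V_ud = 5.9051
Node dd (S = 46.48): continuation = 1/1.08·[0.7818·29.2300 + 0.2182·54.7912] = 32.2287; exercise value = 38.5250 > continuation, so V_dd = 38.5250 (exercise)
Node u (S = 132): continuation = 1/1.08·[0.7818·0.0000 + 0.2182·5.9051] = 1.1929; exercise value = 0.0000 ≤ continuation, so V_u = 1.1929
Node d (S = 71.5): continuation = 1/1.08·[0.7818·5.9051 + 0.2182·38.5250] = 12.0575; exercise value = 13.5000 > continuation, so V_d = 13.5000 (exercise)
Node 0 (S = 110): continuation = 1/1.08·[0.7818·1.1929 + 0.2182·13.5000] = 3.5908; exercise value = 0.0000 ≤ continuation, so V_0 = 3.5908

3.59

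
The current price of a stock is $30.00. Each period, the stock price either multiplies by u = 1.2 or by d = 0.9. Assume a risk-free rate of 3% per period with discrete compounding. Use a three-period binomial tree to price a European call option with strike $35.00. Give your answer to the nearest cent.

$2.39

Risk-neutral probability p = (1 + 0.03 − 0.9)/(1.2 − 0.9) = 0.1300/0.3000 = 0.4333
Terminal stock prices: S_uuu = 51.84, S_uud = 38.88, S_udd = 29.16, S_ddd = 21.87
Terminal payoffs (S − K): max(16.84, 0) = 16.84, max(3.88, 0) = 3.88, max(-5.84, 0) = 0, max(-13.13, 0) = 0
Node uu (S = 43.2): V_uu = 1/1.03·[0.4333·16.8400 + 0.5667·3.8800] = 9.2194
Node ud (S = 32.4): V_ud = 1/1.03·[0.4333·3.8800 + 0.5667·0.0000] = 1.6324
Node dd (S = 24.3): V_dd = 1/1.03·[0.4333·0.0000 + 0.5667·0.0000] = 0.0000
Node u (S = 36): V_u = 1/1.03·[0.4333·9.2194 + 0.5667·1.6324] = 4.7768
Node d (S = 27): V_d = 1/1.03·[0.4333·1.6324 + 0.5667·0.0000] = 0.6868
Node 0 (S = 30): V_0 = 1/1.03·[0.4333·4.7768 + 0.5667·0.6868] = 2.3875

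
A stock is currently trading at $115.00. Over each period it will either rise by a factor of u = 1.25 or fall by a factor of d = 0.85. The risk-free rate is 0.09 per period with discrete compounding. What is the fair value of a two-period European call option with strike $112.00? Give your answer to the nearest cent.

Risk-neutral probability p = (1 + 0.09 − 0.85)/(1.25 − 0.85) = 0.2400/0.4000 = 0.6000
Terminal stock prices: S_uu = 179.7, S_ud = 122.2, S_dd = 83.09
Terminal payoffs (S − K): max(67.69, 0) = 67.69, max(10.19, 0) = 10.19, max(-28.91, 0) = 0
Node u (S = 143.8): V_u = 1/1.09·[0.6000·67.6875 + 0.4000·10.1875] = 40.9977
Node d (S = 97.75): V_d = 1/1.09·[0.6000·10.1875 + 0.4000·0.0000] = 5.6078
Node 0 (S = 115): V_0 = 1/1.09·[0.6000·40.9977 + 0.4000·5.6078] = 24.6255

$24.63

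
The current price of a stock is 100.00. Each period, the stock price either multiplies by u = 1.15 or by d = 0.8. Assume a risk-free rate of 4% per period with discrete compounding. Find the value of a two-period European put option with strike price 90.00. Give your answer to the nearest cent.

2.37

Risk-neutral probability p = (1 + 0.04 − 0.8)/(1.15 − 0.8) = 0.2400/0.3500 = 0.6857
Terminal stock prices: S_uu = 132.2, S_ud = 92, S_dd = 64
Terminal payoffs (K − S): max(-42.25, 0) = 0, max(-2, 0) = 0, max(26, 0) = 26
Node u (S = 115): V_u = 1/1.04·[0.6857·0.0000 + 0.3143·0.0000] = 0.0000
Node d (S = 80): V_d = 1/1.04·[0.6857·0.0000 + 0.3143·26.0000] = 7.8571
Node 0 (S = 100): V_0 = 1/1.04·[0.6857·0.0000 + 0.3143·7.8571] = 2.3744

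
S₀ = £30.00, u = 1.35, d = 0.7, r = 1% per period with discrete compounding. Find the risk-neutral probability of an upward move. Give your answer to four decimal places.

p = 0.4769

Risk-neutral probability p = (1 + 0.01 − 0.7)/(1.35 − 0.7) = 0.3100/0.6500 = 0.4769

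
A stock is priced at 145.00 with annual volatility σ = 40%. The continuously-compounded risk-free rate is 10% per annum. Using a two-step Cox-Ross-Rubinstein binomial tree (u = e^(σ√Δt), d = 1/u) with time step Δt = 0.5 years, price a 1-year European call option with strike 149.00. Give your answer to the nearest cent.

25.93

CRR parameters: u = e^(σ√Δt) = e^(0.4·√0.5) = 1.3269, d = 1/u = 0.7536
Per-period rate: rΔt = 0.1·0.5 = 0.05, so R = e^0.05 = 1.0513
Risk-neutral probability p = (e^0.05 − 0.7536)/(1.3269 − 0.7536) = 0.2976/0.5733 = 0.5192
Terminal stock prices: S_uu = 255.3, S_ud = 145, S_dd = 82.36
Terminal payoffs (S − K): max(106.3, 0) = 106.3, max(-4, 0) = 0, max(-66.64, 0) = 0
Node u (S = 192.4): V_u = e^(−0.05)·[0.5192·106.2949 + 0.4808·0.0000] = 52.4962
Node d (S = 109.3): V_d = e^(−0.05)·[0.5192·0.0000 + 0.4808·0.0000] = 0.0000
Node 0 (S = 145): V_0 = e^(−0.05)·[0.5192·52.4962 + 0.4808·0.0000] = 25.9265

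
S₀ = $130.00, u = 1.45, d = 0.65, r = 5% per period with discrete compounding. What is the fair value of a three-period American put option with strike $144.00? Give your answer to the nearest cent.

Risk-neutral probability p = (1 + 0.05 − 0.65)/(1.45 − 0.65) = 0.4000/0.8000 = 0.5000
Terminal stock prices: S_uuu = 396.3, S_uud = 177.7, S_udd = 79.64, S_ddd = 35.7
Terminal payoffs (K − S): max(-252.3, 0) = 0, max(-33.66, 0) = 0, max(64.36, 0) = 64.36, max(108.3, 0) = 108.3
Node uu (S = 273.3): continuation = 1/1.05·[0.5000·0.0000 + 0.5000·0.0000] = 0.0000; exercise value = 0.0000 ≤ continuation, so V_uu = 0.0000
Node ud (S = 122.5): continuation = 1/1.05·[0.5000·0.0000 + 0.5000·64.3587] = 30.6470; exercise value = 21.4750 ≤ continuation, so V_ud = 30.6470
Node dd (S = 54.93): continuation = 1/1.05·[0.5000·64.3587 + 0.5000·108.2987] = 82.2179; exercise value = 89.0750 > continuation, so V_dd = 89.0750 (exercise)
Node u (S = 188.5): continuation = 1/1.05·[0.5000·0.0000 + 0.5000·30.6470] = 14.5938; exercise value = 0.0000 ≤ continuation, so V_u = 14.5938
Node d (S = 84.5): continuation = 1/1.05·[0.5000·30.6470 + 0.5000·89.0750] = 57.0105; exercise value = 59.5000 > continuation, so V_d = 59.5000 (exercise)
Node 0 (S = 130): continuation = 1/1.05·[0.5000·14.5938 + 0.5000·59.5000] = 35.2828; exercise value = 14.0000 ≤ continuation, so V_0 = 35.2828

$35.28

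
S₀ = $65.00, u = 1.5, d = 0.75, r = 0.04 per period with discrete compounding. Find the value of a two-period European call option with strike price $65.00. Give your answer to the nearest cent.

$14.79

Risk-neutral probability p = (1 + 0.04 − 0.75)/(1.5 − 0.75) = 0.2900/0.7500 = 0.3867
Terminal stock prices: S_uu = 146.2, S_ud = 73.12, S_dd = 36.56
Terminal payoffs (S − K): max(81.25, 0) = 81.25, max(8.125, 0) = 8.125, max(-28.44, 0) = 0
Node u (S = 97.5): V_u = 1/1.04·[0.3867·81.2500 + 0.6133·8.1250] = 35.0000
Node d (S = 48.75): V_d = 1/1.04·[0.3867·8.1250 + 0.6133·0.0000] = 3.0208
Node 0 (S = 65): V_0 = 1/1.04·[0.3867·35.0000 + 0.6133·3.0208] = 14.7943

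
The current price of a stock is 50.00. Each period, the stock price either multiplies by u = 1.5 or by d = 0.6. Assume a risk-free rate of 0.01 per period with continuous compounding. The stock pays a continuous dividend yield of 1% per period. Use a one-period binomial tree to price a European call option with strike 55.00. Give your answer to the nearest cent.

8.80

Per-period risk-free factor R = e^0.01 = 1.0101; dividend-adjusted growth = e^(0.01−0.01) = 1.0000.
Risk-neutral probability p = (1.0000 − 0.6)/(1.5 − 0.6) = 0.4000/0.9000 = 0.4444
Terminal stock prices: S_u = 75, S_d = 30
Terminal payoffs (S − K): max(20, 0) = 20, max(-25, 0) = 0
Node 0 (S = 50): V_0 = e^(−0.01)·[0.4444·20.0000 + 0.5556·0.0000] = 8.8004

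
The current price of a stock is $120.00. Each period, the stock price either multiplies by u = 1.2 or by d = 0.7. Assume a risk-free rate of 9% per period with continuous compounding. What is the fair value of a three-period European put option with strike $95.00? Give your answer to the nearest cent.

Risk-neutral probability p = (e^0.09 − 0.7)/(1.2 − 0.7) = 0.3942/0.5000 = 0.7883
Terminal stock prices: S_uuu = 207.4, S_uud = 121, S_udd = 70.56, S_ddd = 41.16
Terminal payoffs (K − S): max(-112.4, 0) = 0, max(-25.96, 0) = 0, max(24.44, 0) = 24.44, max(53.84, 0) = 53.84
Node uu (S = 172.8): V_uu = e^(−0.09)·[0.7883·0.0000 + 0.2117·0.0000] = 0.0000
Node ud (S = 100.8): V_ud = e^(−0.09)·[0.7883·0.0000 + 0.2117·24.4400] = 4.7275
Node dd (S = 58.8): V_dd = e^(−0.09)·[0.7883·24.4400 + 0.2117·53.8400] = 28.0235
Node u (S = 144): V_u = e^(−0.09)·[0.7883·0.0000 + 0.2117·4.7275] = 0.9145
Node d (S = 84): V_d = e^(−0.09)·[0.7883·4.7275 + 0.2117·28.0235] = 8.8269
Node 0 (S = 120): V_0 = e^(−0.09)·[0.7883·0.9145 + 0.2117·8.8269] = 2.3663

$2.37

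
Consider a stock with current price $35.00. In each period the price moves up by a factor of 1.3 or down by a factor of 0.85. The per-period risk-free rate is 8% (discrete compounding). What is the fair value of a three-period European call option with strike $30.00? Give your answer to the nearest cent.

Risk-neutral probability p = (1 + 0.08 − 0.85)/(1.3 − 0.85) = 0.2300/0.4500 = 0.5111
Terminal stock prices: S_uuu = 76.89, S_uud = 50.28, S_udd = 32.87, S_ddd = 21.49
Terminal payoffs (S − K): max(46.89, 0) = 46.89, max(20.28, 0) = 20.28, max(2.874, 0) = 2.874, max(-8.506, 0) = 0
Node uu (S = 59.15): V_uu = 1/1.08·[0.5111·46.8950 + 0.4889·20.2775] = 31.3722
Node ud (S = 38.67): V_ud = 1/1.08·[0.5111·20.2775 + 0.4889·2.8737] = 10.8972
Node dd (S = 25.29): V_dd = 1/1.08·[0.5111·2.8737 + 0.4889·0.0000] = 1.3600
Node u (S = 45.5): V_u = 1/1.08·[0.5111·31.3722 + 0.4889·10.8972] = 19.7798
Node d (S = 29.75): V_d = 1/1.08·[0.5111·10.8972 + 0.4889·1.3600] = 5.7728
Node 0 (S = 35): V_0 = 1/1.08·[0.5111·19.7798 + 0.4889·5.7728] = 11.9740

$11.97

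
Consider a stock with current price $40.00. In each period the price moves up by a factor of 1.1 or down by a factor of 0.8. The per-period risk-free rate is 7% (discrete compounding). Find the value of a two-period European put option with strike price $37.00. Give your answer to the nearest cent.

Risk-neutral probability p = (1 + 0.07 − 0.8)/(1.1 − 0.8) = 0.2700/0.3000 = 0.9000
Terminal stock prices: S_uu = 48.4, S_ud = 35.2, S_dd = 25.6
Terminal payoffs (K − S): max(-11.4, 0) = 0, max(1.8, 0) = 1.8, max(11.4, 0) = 11.4
Node u (S = 44): V_u = 1/1.07·[0.9000·0.0000 + 0.1000·1.8000] = 0.1682
Node d (S = 32): V_d = 1/1.07·[0.9000·1.8000 + 0.1000·11.4000] = 2.5794
Node 0 (S = 40): V_0 = 1/1.07·[0.9000·0.1682 + 0.1000·2.5794] = 0.3826

$0.38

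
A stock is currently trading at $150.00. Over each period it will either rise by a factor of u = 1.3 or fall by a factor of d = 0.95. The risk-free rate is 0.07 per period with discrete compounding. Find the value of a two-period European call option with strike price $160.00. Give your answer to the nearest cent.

Risk-neutral probability p = (1 + 0.07 − 0.95)/(1.3 − 0.95) = 0.1200/0.3500 = 0.3429
Terminal stock prices: S_uu = 253.5, S_ud = 185.2, S_dd = 135.4
Terminal payoffs (S − K): max(93.5, 0) = 93.5, max(25.25, 0) = 25.25, max(-24.62, 0) = 0
Node u (S = 195): V_u = 1/1.07·[0.3429·93.5000 + 0.6571·25.2500] = 45.4673
Node d (S = 142.5): V_d = 1/1.07·[0.3429·25.2500 + 0.6571·0.0000] = 8.0908
Node 0 (S = 150): V_0 = 1/1.07·[0.3429·45.4673 + 0.6571·8.0908] = 19.5379

$19.54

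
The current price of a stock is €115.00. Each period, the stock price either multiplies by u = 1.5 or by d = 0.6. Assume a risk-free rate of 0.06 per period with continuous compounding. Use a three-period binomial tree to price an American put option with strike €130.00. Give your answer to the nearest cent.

€34.87

Risk-neutral probability p = (e^0.06 − 0.6)/(1.5 − 0.6) = 0.4618/0.9000 = 0.5132
Terminal stock prices: S_uuu = 388.1, S_uud = 155.2, S_udd = 62.1, S_ddd = 24.84
Terminal payoffs (K − S): max(-258.1, 0) = 0, max(-25.25, 0) = 0, max(67.9, 0) = 67.9, max(105.2, 0) = 105.2
Node uu (S = 258.8): continuation = e^(−0.06)·[0.5132·0.0000 + 0.4868·0.0000] = 0.0000; exercise value = 0.0000 ≤ continuation, so V_uu = 0.0000
Node ud (S = 103.5): continuation = e^(−0.06)·[0.5132·0.0000 + 0.4868·67.9000] = 31.1319; exercise value = 26.5000 ≤ continuation, so V_ud = 31.1319
Node dd (S = 41.4): continuation = e^(−0.06)·[0.5132·67.9000 + 0.4868·105.1600] = 81.0294; exercise value = 88.6000 > continuation, so V_dd = 88.6000 (exercise)
Node u (S = 172.5): continuation = e^(−0.06)·[0.5132·0.0000 + 0.4868·31.1319] = 14.2739; exercise value = 0.0000 ≤ continuation, so V_u = 14.2739
Node d (S = 69): continuation = e^(−0.06)·[0.5132·31.1319 + 0.4868·88.6000] = 55.6678; exercise value = 61.0000 > continuation, so V_d = 61.0000 (exercise)
Node 0 (S = 115): continuation = e^(−0.06)·[0.5132·14.2739 + 0.4868·61.0000] = 34.8664; exercise value = 15.0000 ≤ continuation, so V_0 = 34.8664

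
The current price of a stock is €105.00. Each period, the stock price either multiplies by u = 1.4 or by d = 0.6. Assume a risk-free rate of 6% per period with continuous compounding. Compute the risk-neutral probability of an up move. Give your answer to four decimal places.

Risk-neutral probability p = (e^0.06 − 0.6)/(1.4 − 0.6) = 0.4618/0.8000 = 0.5773

p = 0.5773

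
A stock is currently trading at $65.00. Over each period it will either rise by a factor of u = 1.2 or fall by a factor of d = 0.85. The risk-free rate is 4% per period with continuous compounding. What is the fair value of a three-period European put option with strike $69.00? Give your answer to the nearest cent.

Risk-neutral probability p = (e^0.04 − 0.85)/(1.2 − 0.85) = 0.1908/0.3500 = 0.5452
Terminal stock prices: S_uuu = 112.3, S_uud = 79.56, S_udd = 56.35, S_ddd = 39.92
Terminal payoffs (K − S): max(-43.32, 0) = 0, max(-10.56, 0) = 0, max(12.65, 0) = 12.65, max(29.08, 0) = 29.08
Node uu (S = 93.6): V_uu = e^(−0.04)·[0.5452·0.0000 + 0.4548·0.0000] = 0.0000
Node ud (S = 66.3): V_ud = e^(−0.04)·[0.5452·0.0000 + 0.4548·12.6450] = 5.5258
Node dd (S = 46.96): V_dd = e^(−0.04)·[0.5452·12.6450 + 0.4548·29.0819] = 19.3320
Node u (S = 78): V_u = e^(−0.04)·[0.5452·0.0000 + 0.4548·5.5258] = 2.4147
Node d (S = 55.25): V_d = e^(−0.04)·[0.5452·5.5258 + 0.4548·19.3320] = 11.3423
Node 0 (S = 65): V_0 = e^(−0.04)·[0.5452·2.4147 + 0.4548·11.3423] = 6.2213

$6.22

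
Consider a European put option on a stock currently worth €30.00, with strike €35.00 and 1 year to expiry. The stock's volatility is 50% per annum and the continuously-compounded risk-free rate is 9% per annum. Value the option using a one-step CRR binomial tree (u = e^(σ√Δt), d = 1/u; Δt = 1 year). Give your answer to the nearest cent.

CRR parameters: u = e^(σ√Δt) = e^(0.5·√1) = 1.6487, d = 1/u = 0.6065
Per-period rate: rΔt = 0.09·1 = 0.09, so R = e^0.09 = 1.0942
Risk-neutral probability p = (e^0.09 − 0.6065)/(1.6487 − 0.6065) = 0.4876/1.0422 = 0.4679
Terminal stock prices: S_u = 49.46, S_d = 18.2
Terminal payoffs (K − S): max(-14.46, 0) = 0, max(16.8, 0) = 16.8
Node 0 (S = 30): V_0 = e^(−0.09)·[0.4679·0.0000 + 0.5321·16.8041] = 8.1718

€8.17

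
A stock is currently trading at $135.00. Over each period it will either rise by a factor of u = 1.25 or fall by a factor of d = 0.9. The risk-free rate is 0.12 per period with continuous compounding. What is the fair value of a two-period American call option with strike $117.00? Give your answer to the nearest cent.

$43.70

Risk-neutral probability p = (e^0.12 − 0.9)/(1.25 − 0.9) = 0.2275/0.3500 = 0.6500
Terminal stock prices: S_uu = 210.9, S_ud = 151.9, S_dd = 109.4
Terminal payoffs (S − K): max(93.94, 0) = 93.94, max(34.88, 0) = 34.88, max(-7.65, 0) = 0
Node u (S = 168.8): continuation = e^(−0.12)·[0.6500·93.9375 + 0.3500·34.8750] = 64.9803; exercise value = 51.7500 ≤ continuation, so V_u = 64.9803
Node d (S = 121.5): continuation = e^(−0.12)·[0.6500·34.8750 + 0.3500·0.0000] = 20.1051; exercise value = 4.5000 ≤ continuation, so V_d = 20.1051
Node 0 (S = 135): continuation = e^(−0.12)·[0.6500·64.9803 + 0.3500·20.1051] = 43.7017; exercise value = 18.0000 ≤ continuation, so V_0 = 43.7017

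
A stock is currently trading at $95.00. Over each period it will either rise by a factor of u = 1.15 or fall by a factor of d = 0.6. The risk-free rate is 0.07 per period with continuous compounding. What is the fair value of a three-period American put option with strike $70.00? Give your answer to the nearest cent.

Risk-neutral probability p = (e^0.07 − 0.6)/(1.15 − 0.6) = 0.4725/0.5500 = 0.8591
Terminal stock prices: S_uuu = 144.5, S_uud = 75.38, S_udd = 39.33, S_ddd = 20.52
Terminal payoffs (K − S): max(-74.48, 0) = 0, max(-5.382, 0) = 0, max(30.67, 0) = 30.67, max(49.48, 0) = 49.48
Node uu (S = 125.6): continuation = e^(−0.07)·[0.8591·0.0000 + 0.1409·0.0000] = 0.0000; exercise value = 0.0000 ≤ continuation, so V_uu = 0.0000
Node ud (S = 65.55): continuation = e^(−0.07)·[0.8591·0.0000 + 0.1409·30.6700] = 4.0291; exercise value = 4.4500 > continuation, so V_ud = 4.4500 (exercise)
Node dd (S = 34.2): continuation = e^(−0.07)·[0.8591·30.6700 + 0.1409·49.4800] = 31.0676; exercise value = 35.8000 > continuation, so V_dd = 35.8000 (exercise)
Node u (S = 109.2): continuation = e^(−0.07)·[0.8591·0.0000 + 0.1409·4.4500] = 0.5846; exercise value = 0.0000 ≤ continuation, so V_u = 0.5846
Node d (S = 57): continuation = e^(−0.07)·[0.8591·4.4500 + 0.1409·35.8000] = 8.2676; exercise value = 13.0000 > continuation, so V_d = 13.0000 (exercise)
Node 0 (S = 95): continuation = e^(−0.07)·[0.8591·0.5846 + 0.1409·13.0000] = 2.1761; exercise value = 0.0000 ≤ continuation, so V_0 = 2.1761

$2.18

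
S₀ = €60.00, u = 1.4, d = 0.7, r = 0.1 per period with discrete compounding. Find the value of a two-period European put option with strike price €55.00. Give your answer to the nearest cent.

Risk-neutral probability p = (1 + 0.1 − 0.7)/(1.4 − 0.7) = 0.4000/0.7000 = 0.5714
Terminal stock prices: S_uu = 117.6, S_ud = 58.8, S_dd = 29.4
Terminal payoffs (K − S): max(-62.6, 0) = 0, max(-3.8, 0) = 0, max(25.6, 0) = 25.6
Node u (S = 84): V_u = 1/1.1·[0.5714·0.0000 + 0.4286·0.0000] = 0.0000
Node d (S = 42): V_d = 1/1.1·[0.5714·0.0000 + 0.4286·25.6000] = 9.9740
Node 0 (S = 60): V_0 = 1/1.1·[0.5714·0.0000 + 0.4286·9.9740] = 3.8860

€3.89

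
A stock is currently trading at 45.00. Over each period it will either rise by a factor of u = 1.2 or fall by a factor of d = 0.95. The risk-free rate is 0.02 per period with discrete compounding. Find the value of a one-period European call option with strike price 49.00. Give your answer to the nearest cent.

Risk-neutral probability p = (1 + 0.02 − 0.95)/(1.2 − 0.95) = 0.0700/0.2500 = 0.2800
Terminal stock prices: S_u = 54, S_d = 42.75
Terminal payoffs (S − K): max(5, 0) = 5, max(-6.25, 0) = 0
Node 0 (S = 45): V_0 = 1/1.02·[0.2800·5.0000 + 0.7200·0.0000] = 1.3725

1.37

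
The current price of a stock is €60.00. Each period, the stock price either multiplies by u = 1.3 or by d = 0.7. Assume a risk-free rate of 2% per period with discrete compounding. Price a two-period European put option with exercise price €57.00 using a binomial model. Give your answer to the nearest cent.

€6.93

Risk-neutral probability p = (1 + 0.02 − 0.7)/(1.3 − 0.7) = 0.3200/0.6000 = 0.5333
Terminal stock prices: S_uu = 101.4, S_ud = 54.6, S_dd = 29.4
Terminal payoffs (K − S): max(-44.4, 0) = 0, max(2.4, 0) = 2.4, max(27.6, 0) = 27.6
Node u (S = 78): V_u = 1/1.02·[0.5333·0.0000 + 0.4667·2.4000] = 1.0980
Node d (S = 42): V_d = 1/1.02·[0.5333·2.4000 + 0.4667·27.6000] = 13.8824
Node 0 (S = 60): V_0 = 1/1.02·[0.5333·1.0980 + 0.4667·13.8824] = 6.9255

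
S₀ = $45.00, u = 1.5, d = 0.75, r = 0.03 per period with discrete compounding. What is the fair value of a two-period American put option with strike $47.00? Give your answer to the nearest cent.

Risk-neutral probability p = (1 + 0.03 − 0.75)/(1.5 − 0.75) = 0.2800/0.7500 = 0.3733
Terminal stock prices: S_uu = 101.2, S_ud = 50.62, S_dd = 25.31
Terminal payoffs (K − S): max(-54.25, 0) = 0, max(-3.625, 0) = 0, max(21.69, 0) = 21.69
Node u (S = 67.5): continuation = 1/1.03·[0.3733·0.0000 + 0.6267·0.0000] = 0.0000; exercise value = 0.0000 ≤ continuation, so V_u = 0.0000
Node d (S = 33.75): continuation = 1/1.03·[0.3733·0.0000 + 0.6267·21.6875] = 13.1950; exercise value = 13.2500 > continuation, so V_d = 13.2500 (exercise)
Node 0 (S = 45): continuation = 1/1.03·[0.3733·0.0000 + 0.6267·13.2500] = 8.0615; exercise value = 2.0000 ≤ continuation, so V_0 = 8.0615

$8.06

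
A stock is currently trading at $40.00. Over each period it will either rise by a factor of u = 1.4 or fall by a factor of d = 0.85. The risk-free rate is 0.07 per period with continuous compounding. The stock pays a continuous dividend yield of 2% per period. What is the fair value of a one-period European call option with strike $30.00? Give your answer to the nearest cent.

Per-period risk-free factor R = e^0.07 = 1.0725; dividend-adjusted growth = e^(0.07−0.02) = 1.0513.
Risk-neutral probability p = (1.0513 − 0.85)/(1.4 − 0.85) = 0.2013/0.5500 = 0.3659
Terminal stock prices: S_u = 56, S_d = 34
Terminal payoffs (S − K): max(26, 0) = 26, max(4, 0) = 4
Node 0 (S = 40): V_0 = e^(−0.07)·[0.3659·26.0000 + 0.6341·4.0000] = 11.2361

$11.24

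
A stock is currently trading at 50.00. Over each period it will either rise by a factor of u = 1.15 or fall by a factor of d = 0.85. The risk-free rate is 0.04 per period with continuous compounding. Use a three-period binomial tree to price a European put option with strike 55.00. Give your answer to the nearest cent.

Risk-neutral probability p = (e^0.04 − 0.85)/(1.15 − 0.85) = 0.1908/0.3000 = 0.6360
Terminal stock prices: S_uuu = 76.04, S_uud = 56.21, S_udd = 41.54, S_ddd = 30.71
Terminal payoffs (K − S): max(-21.04, 0) = 0, max(-1.206, 0) = 0, max(13.46, 0) = 13.46, max(24.29, 0) = 24.29
Node uu (S = 66.12): V_uu = e^(−0.04)·[0.6360·0.0000 + 0.3640·0.0000] = 0.0000
Node ud (S = 48.87): V_ud = e^(−0.04)·[0.6360·0.0000 + 0.3640·13.4563] = 4.7056
Node dd (S = 36.12): V_dd = e^(−0.04)·[0.6360·13.4563 + 0.3640·24.2938] = 16.7184
Node u (S = 57.5): V_u = e^(−0.04)·[0.6360·0.0000 + 0.3640·4.7056] = 1.6455
Node d (S = 42.5): V_d = e^(−0.04)·[0.6360·4.7056 + 0.3640·16.7184] = 8.7219
Node 0 (S = 50): V_0 = e^(−0.04)·[0.6360·1.6455 + 0.3640·8.7219] = 4.0555

4.06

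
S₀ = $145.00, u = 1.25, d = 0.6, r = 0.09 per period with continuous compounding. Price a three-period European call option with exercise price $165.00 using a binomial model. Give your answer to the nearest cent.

Risk-neutral probability p = (e^0.09 − 0.6)/(1.25 − 0.6) = 0.4942/0.6500 = 0.7603
Terminal stock prices: S_uuu = 283.2, S_uud = 135.9, S_udd = 65.25, S_ddd = 31.32
Terminal payoffs (S − K): max(118.2, 0) = 118.2, max(-29.06, 0) = 0, max(-99.75, 0) = 0, max(-133.7, 0) = 0
Node uu (S = 226.6): V_uu = e^(−0.09)·[0.7603·118.2031 + 0.2397·0.0000] = 82.1314
Node ud (S = 108.8): V_ud = e^(−0.09)·[0.7603·0.0000 + 0.2397·0.0000] = 0.0000
Node dd (S = 52.2): V_dd = e^(−0.09)·[0.7603·0.0000 + 0.2397·0.0000] = 0.0000
Node u (S = 181.2): V_u = e^(−0.09)·[0.7603·82.1314 + 0.2397·0.0000] = 57.0676
Node d (S = 87): V_d = e^(−0.09)·[0.7603·0.0000 + 0.2397·0.0000] = 0.0000
Node 0 (S = 145): V_0 = e^(−0.09)·[0.7603·57.0676 + 0.2397·0.0000] = 39.6524

$39.65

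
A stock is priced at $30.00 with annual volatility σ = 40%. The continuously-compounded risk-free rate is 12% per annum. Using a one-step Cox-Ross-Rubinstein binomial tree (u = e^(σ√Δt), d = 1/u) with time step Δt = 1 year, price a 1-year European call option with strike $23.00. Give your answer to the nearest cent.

$10.74

CRR parameters: u = e^(σ√Δt) = e^(0.4·√1) = 1.4918, d = 1/u = 0.6703
Per-period rate: rΔt = 0.12·1 = 0.12, so R = e^0.12 = 1.1275
Risk-neutral probability p = (e^0.12 − 0.6703)/(1.4918 − 0.6703) = 0.4572/0.8215 = 0.5565
Terminal stock prices: S_u = 44.75, S_d = 20.11
Terminal payoffs (S − K): max(21.75, 0) = 21.75, max(-2.89, 0) = 0
Node 0 (S = 30): V_0 = e^(−0.12)·[0.5565·21.7547 + 0.4435·0.0000] = 10.7377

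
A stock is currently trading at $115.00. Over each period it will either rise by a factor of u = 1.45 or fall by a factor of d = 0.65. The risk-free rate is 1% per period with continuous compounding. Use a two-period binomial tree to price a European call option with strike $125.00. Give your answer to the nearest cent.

Risk-neutral probability p = (e^0.01 − 0.65)/(1.45 − 0.65) = 0.3601/0.8000 = 0.4501
Terminal stock prices: S_uu = 241.8, S_ud = 108.4, S_dd = 48.59
Terminal payoffs (S − K): max(116.8, 0) = 116.8, max(-16.61, 0) = 0, max(-76.41, 0) = 0
Node u (S = 166.8): V_u = e^(−0.01)·[0.4501·116.7875 + 0.5499·0.0000] = 52.0387
Node d (S = 74.75): V_d = e^(−0.01)·[0.4501·0.0000 + 0.5499·0.0000] = 0.0000
Node 0 (S = 115): V_0 = e^(−0.01)·[0.4501·52.0387 + 0.5499·0.0000] = 23.1876

$23.19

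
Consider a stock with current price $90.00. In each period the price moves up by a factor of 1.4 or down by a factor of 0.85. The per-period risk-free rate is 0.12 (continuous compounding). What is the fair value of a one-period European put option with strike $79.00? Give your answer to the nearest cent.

$1.10

Risk-neutral probability p = (e^0.12 − 0.85)/(1.4 − 0.85) = 0.2775/0.5500 = 0.5045
Terminal stock prices: S_u = 126, S_d = 76.5
Terminal payoffs (K − S): max(-47, 0) = 0, max(2.5, 0) = 2.5
Node 0 (S = 90): V_0 = e^(−0.12)·[0.5045·0.0000 + 0.4955·2.5000] = 1.0986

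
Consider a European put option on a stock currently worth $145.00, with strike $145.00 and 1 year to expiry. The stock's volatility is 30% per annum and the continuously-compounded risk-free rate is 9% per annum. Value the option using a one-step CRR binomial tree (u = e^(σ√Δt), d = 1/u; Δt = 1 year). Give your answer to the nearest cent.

$14.42

CRR parameters: u = e^(σ√Δt) = e^(0.3·√1) = 1.3499, d = 1/u = 0.7408
Per-period rate: rΔt = 0.09·1 = 0.09, so R = e^0.09 = 1.0942
Risk-neutral probability p = (e^0.09 − 0.7408)/(1.3499 − 0.7408) = 0.3534/0.6090 = 0.5802
Terminal stock prices: S_u = 195.7, S_d = 107.4
Terminal payoffs (K − S): max(-50.73, 0) = 0, max(37.58, 0) = 37.58
Node 0 (S = 145): V_0 = e^(−0.09)·[0.5802·0.0000 + 0.4198·37.5814] = 14.4193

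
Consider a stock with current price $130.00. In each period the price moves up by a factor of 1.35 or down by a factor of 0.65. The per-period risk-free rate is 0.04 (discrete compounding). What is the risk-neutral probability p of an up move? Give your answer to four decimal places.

Risk-neutral probability p = (1 + 0.04 − 0.65)/(1.35 − 0.65) = 0.3900/0.7000 = 0.5571

p = 0.5571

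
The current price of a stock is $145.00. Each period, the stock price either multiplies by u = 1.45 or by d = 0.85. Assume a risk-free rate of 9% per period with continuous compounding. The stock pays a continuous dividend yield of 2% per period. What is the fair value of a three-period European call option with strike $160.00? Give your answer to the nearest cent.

$30.63

Per-period risk-free factor R = e^0.09 = 1.0942; dividend-adjusted growth = e^(0.09−0.02) = 1.0725.
Risk-neutral probability p = (1.0725 − 0.85)/(1.45 − 0.85) = 0.2225/0.6000 = 0.3708
Terminal stock prices: S_uuu = 442.1, S_uud = 259.1, S_udd = 151.9, S_ddd = 89.05
Terminal payoffs (S − K): max(282.1, 0) = 282.1, max(99.13, 0) = 99.13, max(-8.094, 0) = 0, max(-70.95, 0) = 0
Node uu (S = 304.9): V_uu = e^(−0.09)·[0.3708·282.0506 + 0.6292·99.1331] = 152.5968
Node ud (S = 178.7): V_ud = e^(−0.09)·[0.3708·99.1331 + 0.6292·0.0000] = 33.5991
Node dd (S = 104.8): V_dd = e^(−0.09)·[0.3708·0.0000 + 0.6292·0.0000] = 0.0000
Node u (S = 210.2): V_u = e^(−0.09)·[0.3708·152.5968 + 0.6292·33.5991] = 71.0390
Node d (S = 123.2): V_d = e^(−0.09)·[0.3708·33.5991 + 0.6292·0.0000] = 11.3877
Node 0 (S = 145): V_0 = e^(−0.09)·[0.3708·71.0390 + 0.6292·11.3877] = 30.6251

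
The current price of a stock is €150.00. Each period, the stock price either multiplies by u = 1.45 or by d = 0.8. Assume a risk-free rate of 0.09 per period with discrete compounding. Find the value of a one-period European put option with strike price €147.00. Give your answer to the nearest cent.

€13.72

Risk-neutral probability p = (1 + 0.09 − 0.8)/(1.45 − 0.8) = 0.2900/0.6500 = 0.4462
Terminal stock prices: S_u = 217.5, S_d = 120
Terminal payoffs (K − S): max(-70.5, 0) = 0, max(27, 0) = 27
Node 0 (S = 150): V_0 = 1/1.09·[0.4462·0.0000 + 0.5538·27.0000] = 13.7191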